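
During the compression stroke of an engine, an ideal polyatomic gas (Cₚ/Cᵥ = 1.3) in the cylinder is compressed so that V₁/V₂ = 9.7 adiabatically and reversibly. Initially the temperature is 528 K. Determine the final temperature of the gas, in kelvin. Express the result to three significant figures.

For a reversible adiabat TV^(γ−1) is constant, so T₂ = T₁ (V₁/V₂)^(γ−1).
T₂ = 528 × 9.7^(0.3) = 1044 K.

T₂ ≈ 1040 K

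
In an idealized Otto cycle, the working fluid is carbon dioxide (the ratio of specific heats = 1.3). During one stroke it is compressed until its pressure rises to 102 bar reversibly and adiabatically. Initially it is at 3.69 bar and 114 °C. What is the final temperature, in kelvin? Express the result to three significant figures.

Adiabatic: T₂/T₁ = (P₂/P₁)^((γ−1)/γ).
T₁ = 114 °C = 387.1 K.
T₂ = 387.1 × (102/3.69)^(0.231) = 832.8 K.

T₂ ≈ 833 K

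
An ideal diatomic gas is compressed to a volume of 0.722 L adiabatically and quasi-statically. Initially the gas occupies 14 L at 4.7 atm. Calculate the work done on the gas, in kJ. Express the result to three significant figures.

W ≈ 37.9 kJ

γ = 7/5 for a diatomic ideal gas.
P₂ = P₁(V₁/V₂)^γ = 4.7×(14/0.722)^(7/5) = 298.3 atm.
For a reversible adiabat, W_by_gas = (P₁V₁ − P₂V₂)/(γ−1).
W_by = (476200×0.014 − 3.023×10^7×0.000722) / (2/5) = -37900 J.
W_on_gas = −W_by = 37900 J.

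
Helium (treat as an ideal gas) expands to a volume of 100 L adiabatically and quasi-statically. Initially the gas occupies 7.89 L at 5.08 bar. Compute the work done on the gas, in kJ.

γ = 5/3 for a monatomic ideal gas.
P₂ = P₁(V₁/V₂)^γ = 5.08×(7.89/100)^(5/3) = 0.07373 bar.
For a reversible adiabat, W_by_gas = (P₁V₁ − P₂V₂)/(γ−1).
W_by = (508000×0.00789 − 7373×0.1) / (2/3) = 4906 J.
W_on_gas = −W_by = -4906 J.

W ≈ -4.91 kJ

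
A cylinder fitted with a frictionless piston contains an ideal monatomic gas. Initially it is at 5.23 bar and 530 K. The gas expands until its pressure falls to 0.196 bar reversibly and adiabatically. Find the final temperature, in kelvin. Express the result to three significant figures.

Adiabatic: T₂/T₁ = (P₂/P₁)^((γ−1)/γ).
For a monatomic ideal gas γ = 5/3, so (γ−1)/γ = 2/5.
T₂ = 530 × (0.196/5.23)^(2/5) = 142.5 K.

T₂ ≈ 142 K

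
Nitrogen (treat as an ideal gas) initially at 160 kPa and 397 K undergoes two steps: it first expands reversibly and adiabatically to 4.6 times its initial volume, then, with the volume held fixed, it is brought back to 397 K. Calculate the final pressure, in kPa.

For a diatomic ideal gas γ = 7/5.
Adiabatic step (PV^γ = const): P₂ = 160×(1/4.6)^(7/5) = 18.89 kPa; T₂ = 397×(1/4.6)^(2/5) = 215.6 K.
Isochoric: P₃ = P₂(T₃/T₂) = 18.89 × (397/215.6) = 34.78 kPa.

P₃ ≈ 34.8 kPa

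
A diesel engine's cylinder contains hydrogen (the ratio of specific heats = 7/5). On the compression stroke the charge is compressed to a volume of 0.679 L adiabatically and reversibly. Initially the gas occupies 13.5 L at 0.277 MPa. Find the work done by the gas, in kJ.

P₂ = P₁(V₁/V₂)^γ = 0.277×(13.5/0.679)^(7/5) = 18.21 MPa.
For a reversible adiabat, W_by_gas = (P₁V₁ − P₂V₂)/(γ−1).
W_by = (277000×0.0135 − 1.821×10^7×0.000679) / (2/5) = -21560 J.

W ≈ -21.6 kJ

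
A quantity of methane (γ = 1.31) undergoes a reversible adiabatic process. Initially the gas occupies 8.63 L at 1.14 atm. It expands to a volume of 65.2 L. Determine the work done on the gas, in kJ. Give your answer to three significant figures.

W ≈ -1.50 kJ

P₂ = P₁(V₁/V₂)^γ = 1.14×(8.63/65.2)^(1.31) = 0.08061 atm.
For a reversible adiabat, W_by_gas = (P₁V₁ − P₂V₂)/(γ−1).
W_by = (115500×0.00863 − 8168×0.0652) / (0.31) = 1498 J.
W_on_gas = −W_by = -1498 J.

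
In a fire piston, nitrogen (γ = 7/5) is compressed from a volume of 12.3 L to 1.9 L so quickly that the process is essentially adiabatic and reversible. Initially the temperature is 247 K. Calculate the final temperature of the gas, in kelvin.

T₂ ≈ 521 K

For a reversible adiabat TV^(γ−1) is constant, so T₂ = T₁ (V₁/V₂)^(γ−1).
T₂ = 247 × (12.3/1.9)^(2/5) = 521.4 K.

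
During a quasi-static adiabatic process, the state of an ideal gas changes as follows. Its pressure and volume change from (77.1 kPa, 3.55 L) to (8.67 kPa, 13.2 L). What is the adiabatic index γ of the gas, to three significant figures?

PV^γ = const ⇒ γ = ln(P₂/P₁) / ln(V₁/V₂).
γ = ln(8.67/77.1) / ln(3.55/13.2) = 1.664.

γ ≈ 1.66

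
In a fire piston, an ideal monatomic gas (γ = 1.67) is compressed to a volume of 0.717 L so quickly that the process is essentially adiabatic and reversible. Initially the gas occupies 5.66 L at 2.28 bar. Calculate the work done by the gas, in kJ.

P₂ = P₁(V₁/V₂)^γ = 2.28×(5.66/0.717)^(1.67) = 71.85 bar.
For a reversible adiabat, W_by_gas = (P₁V₁ − P₂V₂)/(γ−1).
W_by = (228000×0.00566 − 7.185×10^6×0.000717) / (0.67) = -5763 J.

W ≈ -5.76 kJ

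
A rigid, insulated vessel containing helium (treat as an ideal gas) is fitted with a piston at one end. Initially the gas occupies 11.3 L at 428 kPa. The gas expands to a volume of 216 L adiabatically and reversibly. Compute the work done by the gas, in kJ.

W ≈ 6.24 kJ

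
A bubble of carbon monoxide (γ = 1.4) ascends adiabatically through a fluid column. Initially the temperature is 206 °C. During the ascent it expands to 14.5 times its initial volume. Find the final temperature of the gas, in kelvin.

Adiabatic: T₁V₁^(γ−1) = T₂V₂^(γ−1) ⇒ T₂ = T₁ (V₁/V₂)^(γ−1).
T₁ = 206 °C = 479.1 K.
T₂ = 479.1 × (1/14.5)^(0.4) = 164.4 K.

T₂ ≈ 164 K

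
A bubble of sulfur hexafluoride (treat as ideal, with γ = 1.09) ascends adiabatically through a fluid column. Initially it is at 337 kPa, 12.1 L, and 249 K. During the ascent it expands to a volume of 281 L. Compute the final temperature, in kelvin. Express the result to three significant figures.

T₂ ≈ 188 K

For a reversible adiabat TV^(γ−1) is constant, so T₂ = T₁ (V₁/V₂)^(γ−1).
T₂ = 249 × (12.1/281)^(0.09) = 187.6 K.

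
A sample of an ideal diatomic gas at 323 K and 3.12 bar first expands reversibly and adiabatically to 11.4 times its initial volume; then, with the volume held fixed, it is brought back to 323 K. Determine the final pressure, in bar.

P₃ ≈ 0.274 bar

For a diatomic ideal gas γ = 7/5.
Adiabatic step (PV^γ = const): P₂ = 3.12×(1/11.4)^(7/5) = 0.1034 bar; T₂ = 323×(1/11.4)^(2/5) = 122 K.
Isochoric: P₃ = P₂(T₃/T₂) = 0.1034 × (323/122) = 0.2737 bar.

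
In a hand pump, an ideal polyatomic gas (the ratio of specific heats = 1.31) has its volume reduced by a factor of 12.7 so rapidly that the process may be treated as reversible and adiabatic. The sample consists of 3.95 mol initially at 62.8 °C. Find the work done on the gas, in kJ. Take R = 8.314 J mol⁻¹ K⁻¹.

For a reversible adiabat TV^(γ−1) is constant, so T₂ = T₁ (V₁/V₂)^(γ−1).
T₁ = 62.8 °C = 335.9 K.
T₂ = 335.9 × 12.7^(0.31) = 738.7 K.
Q = 0, so ΔU = W_on_gas = nCᵥΔT with Cᵥ = R/(γ−1) = 26.82 J/(mol·K).
ΔU = 3.95 × 26.82 × (738.7 − 335.9) = 42660 J.

W ≈ 42.7 kJ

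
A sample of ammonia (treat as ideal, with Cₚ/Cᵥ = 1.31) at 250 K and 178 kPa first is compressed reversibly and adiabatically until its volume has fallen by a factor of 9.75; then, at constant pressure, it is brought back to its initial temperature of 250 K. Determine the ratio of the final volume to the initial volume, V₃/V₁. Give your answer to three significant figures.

Adiabatic step: V₂/V₁ = 0.1026; T₂ = T₁·9.75^(0.31) = 506.4 K.
Isobaric step: V₃/V₂ = T₃/T₂ = 250/506.4.
V₃/V₁ = (V₂/V₁)(V₃/V₂) = 0.1026 × (250/506.4) = 0.05063.

V₃/V₁ ≈ 0.0506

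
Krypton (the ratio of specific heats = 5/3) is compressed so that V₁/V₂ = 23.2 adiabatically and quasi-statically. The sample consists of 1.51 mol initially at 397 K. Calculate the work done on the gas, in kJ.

For a reversible adiabat TV^(γ−1) is constant, so T₂ = T₁ (V₁/V₂)^(γ−1).
T₂ = 397 × 23.2^(2/3) = 3229 K.
Q = 0, so ΔU = W_on_gas = nCᵥΔT with Cᵥ = R/(γ−1) = 12.47 J/(mol·K).
ΔU = 1.51 × 12.47 × (3229 − 397) = 53340 J.

W ≈ 53.3 kJ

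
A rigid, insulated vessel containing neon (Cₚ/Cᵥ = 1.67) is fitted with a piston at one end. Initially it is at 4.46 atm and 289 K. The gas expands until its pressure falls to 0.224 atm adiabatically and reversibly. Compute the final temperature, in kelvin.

Adiabatic: T₂/T₁ = (P₂/P₁)^((γ−1)/γ).
T₂ = 289 × (0.224/4.46)^(0.401) = 87.04 K.

T₂ ≈ 87.0 K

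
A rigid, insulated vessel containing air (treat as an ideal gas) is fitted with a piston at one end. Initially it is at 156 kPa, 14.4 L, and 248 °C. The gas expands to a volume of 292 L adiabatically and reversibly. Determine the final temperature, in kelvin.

For a reversible adiabat TV^(γ−1) is constant, so T₂ = T₁ (V₁/V₂)^(γ−1).
γ = 7/5 for a diatomic ideal gas.
T₁ = 248 °C = 521.1 K.
T₂ = 521.1 × (14.4/292)^(2/5) = 156.4 K.

T₂ ≈ 156 K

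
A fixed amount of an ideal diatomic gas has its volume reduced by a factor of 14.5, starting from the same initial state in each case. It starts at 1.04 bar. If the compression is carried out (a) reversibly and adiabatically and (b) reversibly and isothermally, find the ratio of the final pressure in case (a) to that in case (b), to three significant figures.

P_adiabatic / P_isothermal ≈ 2.91

For a diatomic ideal gas γ = 7/5.
Isothermal: P_b = P₁(V₁/V₂) = 1.04×14.5.
Adiabatic: P_a = P₁(V₁/V₂)^γ = 1.04×14.5^(7/5).
P_a/P_b = (V₁/V₂)^(γ−1) = 14.5^(2/5) = 2.914.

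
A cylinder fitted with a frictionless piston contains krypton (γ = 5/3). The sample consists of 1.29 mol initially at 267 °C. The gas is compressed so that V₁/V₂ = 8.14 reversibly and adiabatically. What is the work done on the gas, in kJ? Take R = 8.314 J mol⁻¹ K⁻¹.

W ≈ 26.5 kJ

For a reversible adiabat TV^(γ−1) is constant, so T₂ = T₁ (V₁/V₂)^(γ−1).
T₁ = 267 °C = 540.1 K.
T₂ = 540.1 × 8.14^(2/3) = 2186 K.
Q = 0, so ΔU = W_on_gas = nCᵥΔT with Cᵥ = R/(γ−1) = 12.47 J/(mol·K).
ΔU = 1.29 × 12.47 × (2186 − 540.1) = 26470 J.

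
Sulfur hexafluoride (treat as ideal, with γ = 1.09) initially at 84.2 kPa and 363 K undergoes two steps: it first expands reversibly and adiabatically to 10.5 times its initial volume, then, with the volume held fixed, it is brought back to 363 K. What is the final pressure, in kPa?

P₃ ≈ 8.02 kPa

Adiabatic step (PV^γ = const): P₂ = 84.2×(1/10.5)^(1.09) = 6.49 kPa; T₂ = 363×(1/10.5)^(0.09) = 293.8 K.
Isochoric: P₃ = P₂(T₃/T₂) = 6.49 × (363/293.8) = 8.019 kPa.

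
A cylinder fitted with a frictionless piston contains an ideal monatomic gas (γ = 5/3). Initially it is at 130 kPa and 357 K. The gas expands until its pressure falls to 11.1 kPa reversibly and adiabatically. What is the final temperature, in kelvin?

T₂ ≈ 133 K

Along an adiabat T P^((1−γ)/γ) is constant, so T₂ = T₁ (P₂/P₁)^((γ−1)/γ).
T₂ = 357 × (11.1/130)^(2/5) = 133.4 K.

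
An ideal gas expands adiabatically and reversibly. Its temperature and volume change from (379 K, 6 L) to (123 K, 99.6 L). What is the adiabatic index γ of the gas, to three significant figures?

γ ≈ 1.40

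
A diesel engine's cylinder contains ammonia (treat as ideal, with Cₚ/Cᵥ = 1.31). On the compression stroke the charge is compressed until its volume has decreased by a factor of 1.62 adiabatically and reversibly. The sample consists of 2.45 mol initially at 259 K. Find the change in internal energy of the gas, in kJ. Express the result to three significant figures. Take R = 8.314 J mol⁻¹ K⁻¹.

For a reversible adiabat TV^(γ−1) is constant, so T₂ = T₁ (V₁/V₂)^(γ−1).
T₂ = 259 × 1.62^(0.31) = 300.8 K.
Q = 0, so ΔU = W_on_gas = nCᵥΔT with Cᵥ = R/(γ−1) = 26.82 J/(mol·K).
ΔU = 2.45 × 26.82 × (300.8 − 259) = 2745 J.

ΔU ≈ 2.75 kJ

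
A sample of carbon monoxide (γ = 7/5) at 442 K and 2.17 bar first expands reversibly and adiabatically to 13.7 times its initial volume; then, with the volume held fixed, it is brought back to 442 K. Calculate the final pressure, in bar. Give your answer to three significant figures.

P₃ ≈ 0.158 bar

Adiabatic step (PV^γ = const): P₂ = 2.17×(1/13.7)^(7/5) = 0.0556 bar; T₂ = 442×(1/13.7)^(2/5) = 155.1 K.
Isochoric: P₃ = P₂(T₃/T₂) = 0.0556 × (442/155.1) = 0.1584 bar.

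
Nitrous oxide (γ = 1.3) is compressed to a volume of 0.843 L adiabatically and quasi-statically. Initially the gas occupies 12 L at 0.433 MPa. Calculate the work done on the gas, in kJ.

W ≈ 21.1 kJ

P₂ = P₁(V₁/V₂)^γ = 0.433×(12/0.843)^(1.3) = 13.67 MPa.
For a reversible adiabat, W_by_gas = (P₁V₁ − P₂V₂)/(γ−1).
W_by = (433000×0.012 − 1.367×10^7×0.000843) / (0.3) = -21100 J.
W_on_gas = −W_by = 21100 J.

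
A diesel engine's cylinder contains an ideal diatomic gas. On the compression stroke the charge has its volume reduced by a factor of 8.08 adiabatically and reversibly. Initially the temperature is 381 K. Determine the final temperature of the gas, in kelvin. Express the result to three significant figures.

T₂ ≈ 879 K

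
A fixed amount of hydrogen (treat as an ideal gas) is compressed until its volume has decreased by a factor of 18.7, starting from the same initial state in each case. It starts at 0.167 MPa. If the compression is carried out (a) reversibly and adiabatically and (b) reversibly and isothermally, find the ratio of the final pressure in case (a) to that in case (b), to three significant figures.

P_adiabatic / P_isothermal ≈ 3.23

For a diatomic ideal gas γ = 7/5.
Isothermal: P_b = P₁(V₁/V₂) = 0.167×18.7.
Adiabatic: P_a = P₁(V₁/V₂)^γ = 0.167×18.7^(7/5).
P_a/P_b = (V₁/V₂)^(γ−1) = 18.7^(2/5) = 3.227.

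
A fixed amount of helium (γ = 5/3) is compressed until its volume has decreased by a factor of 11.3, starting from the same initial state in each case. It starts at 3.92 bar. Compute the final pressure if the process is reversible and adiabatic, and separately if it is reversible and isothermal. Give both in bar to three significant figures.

Isothermal: P₂ = P₁(V₁/V₂) = 3.92×11.3 = 44.3 bar.
Adiabatic: P₂ = P₁(V₁/V₂)^γ = 3.92×11.3^(5/3) = 223.1 bar.

adiabatic: 223 bar; isothermal: 44.3 bar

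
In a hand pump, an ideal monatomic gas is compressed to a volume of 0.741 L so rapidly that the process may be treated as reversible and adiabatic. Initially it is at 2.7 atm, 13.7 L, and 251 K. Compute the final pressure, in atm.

Since PV^γ is constant along a reversible adiabat, P₂ = P₁ (V₁/V₂)^γ.
γ = 5/3 for a monatomic ideal gas.
P₂ = 2.7 × (13.7/0.741)^(5/3) = 349 atm.

P₂ ≈ 349 atm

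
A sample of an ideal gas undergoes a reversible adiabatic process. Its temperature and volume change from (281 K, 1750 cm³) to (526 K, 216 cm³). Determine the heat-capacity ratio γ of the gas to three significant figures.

γ ≈ 1.30

TV^(γ−1) = const ⇒ γ − 1 = ln(T₂/T₁) / ln(V₁/V₂).
γ = 1 + ln(526/281) / ln(1750/216) = 1.3.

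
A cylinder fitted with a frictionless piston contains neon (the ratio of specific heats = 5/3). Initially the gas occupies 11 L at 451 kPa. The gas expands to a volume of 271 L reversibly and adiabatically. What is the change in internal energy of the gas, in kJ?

ΔU ≈ -6.56 kJ

P₂ = P₁(V₁/V₂)^γ = 451×(11/271)^(5/3) = 2.162 kPa.
For a reversible adiabat, W_by_gas = (P₁V₁ − P₂V₂)/(γ−1).
W_by = (451000×0.011 − 2162×0.271) / (2/3) = 6563 J.
Q = 0 ⇒ ΔU = −W_by = -6563 J.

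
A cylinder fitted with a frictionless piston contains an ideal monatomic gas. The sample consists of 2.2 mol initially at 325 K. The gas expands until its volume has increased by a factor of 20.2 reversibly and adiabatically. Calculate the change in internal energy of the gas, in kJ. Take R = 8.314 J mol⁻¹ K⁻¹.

ΔU ≈ -7.71 kJ

For a reversible adiabat TV^(γ−1) is constant, so T₂ = T₁ (V₁/V₂)^(γ−1).
γ = 5/3 for a monatomic ideal gas, so γ−1 = 2/3.
T₂ = 325 × (1/20.2)^(2/3) = 43.82 K.
Q = 0, so ΔU = W_on_gas = nCᵥΔT with Cᵥ = R/(γ−1) = 12.47 J/(mol·K).
ΔU = 2.2 × 12.47 × (43.82 − 325) = -7715 J.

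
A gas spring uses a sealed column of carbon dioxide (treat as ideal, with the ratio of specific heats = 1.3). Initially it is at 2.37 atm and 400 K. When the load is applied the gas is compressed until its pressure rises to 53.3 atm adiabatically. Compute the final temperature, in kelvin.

Adiabatic: T₂/T₁ = (P₂/P₁)^((γ−1)/γ).
T₂ = 400 × (53.3/2.37)^(0.231) = 820.5 K.

T₂ ≈ 820 K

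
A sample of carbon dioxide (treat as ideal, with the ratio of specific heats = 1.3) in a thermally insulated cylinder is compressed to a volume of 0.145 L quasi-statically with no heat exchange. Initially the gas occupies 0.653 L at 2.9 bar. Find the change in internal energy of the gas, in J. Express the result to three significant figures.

P₂ = P₁(V₁/V₂)^γ = 2.9×(0.653/0.145)^(1.3) = 20.51 bar.
For a reversible adiabat, W_by_gas = (P₁V₁ − P₂V₂)/(γ−1).
W_by = (290000×0.000653 − 2.051×10^6×0.000145) / (0.3) = -360.2 J.
Q = 0 ⇒ ΔU = −W_by = 360.2 J.

ΔU ≈ 360 J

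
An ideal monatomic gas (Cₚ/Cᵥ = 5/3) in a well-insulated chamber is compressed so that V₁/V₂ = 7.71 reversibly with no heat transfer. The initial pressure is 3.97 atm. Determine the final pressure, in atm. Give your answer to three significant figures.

P₂ ≈ 119 atm

Since PV^γ is constant along a reversible adiabat, P₂ = P₁ (V₁/V₂)^γ.
P₂ = 3.97 × 7.71^(5/3) = 119.5 atm.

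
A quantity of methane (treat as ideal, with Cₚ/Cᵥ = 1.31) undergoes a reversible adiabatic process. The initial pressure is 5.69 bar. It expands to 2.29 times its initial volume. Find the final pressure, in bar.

P₂ ≈ 1.92 bar

Adiabatic: P₁V₁^γ = P₂V₂^γ ⇒ P₂ = P₁ (V₁/V₂)^γ.
P₂ = 5.69 × (1/2.29)^(1.31) = 1.922 bar.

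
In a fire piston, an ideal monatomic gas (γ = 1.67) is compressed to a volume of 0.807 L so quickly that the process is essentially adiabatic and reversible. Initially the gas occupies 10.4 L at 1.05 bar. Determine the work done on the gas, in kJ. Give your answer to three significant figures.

P₂ = P₁(V₁/V₂)^γ = 1.05×(10.4/0.807)^(1.67) = 75.02 bar.
For a reversible adiabat, W_by_gas = (P₁V₁ − P₂V₂)/(γ−1).
W_by = (105000×0.0104 − 7.502×10^6×0.000807) / (0.67) = -7406 J.
W_on_gas = −W_by = 7406 J.

W ≈ 7.41 kJ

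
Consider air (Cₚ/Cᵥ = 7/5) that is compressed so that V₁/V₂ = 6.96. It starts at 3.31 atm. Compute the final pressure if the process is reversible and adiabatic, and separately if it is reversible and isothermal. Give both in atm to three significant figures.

Isothermal: P₂ = P₁(V₁/V₂) = 3.31×6.96 = 23.04 atm.
Adiabatic: P₂ = P₁(V₁/V₂)^γ = 3.31×6.96^(7/5) = 50.06 atm.

adiabatic: 50.1 atm; isothermal: 23.0 atm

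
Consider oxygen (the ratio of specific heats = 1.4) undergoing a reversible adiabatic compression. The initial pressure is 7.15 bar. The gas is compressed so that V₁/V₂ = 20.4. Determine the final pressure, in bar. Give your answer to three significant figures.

P₂ ≈ 487 bar

Adiabatic: P₁V₁^γ = P₂V₂^γ ⇒ P₂ = P₁ (V₁/V₂)^γ.
P₂ = 7.15 × 20.4^(1.4) = 487.3 bar.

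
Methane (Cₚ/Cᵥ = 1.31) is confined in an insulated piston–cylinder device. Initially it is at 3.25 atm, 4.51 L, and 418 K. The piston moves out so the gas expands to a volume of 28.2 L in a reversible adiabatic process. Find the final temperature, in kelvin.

Adiabatic: T₁V₁^(γ−1) = T₂V₂^(γ−1) ⇒ T₂ = T₁ (V₁/V₂)^(γ−1).
T₂ = 418 × (4.51/28.2)^(0.31) = 236.8 K.

T₂ ≈ 237 K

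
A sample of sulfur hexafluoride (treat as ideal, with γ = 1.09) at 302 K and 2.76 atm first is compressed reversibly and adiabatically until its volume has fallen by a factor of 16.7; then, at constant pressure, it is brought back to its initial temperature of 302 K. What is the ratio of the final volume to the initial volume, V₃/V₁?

V₃/V₁ ≈ 0.0465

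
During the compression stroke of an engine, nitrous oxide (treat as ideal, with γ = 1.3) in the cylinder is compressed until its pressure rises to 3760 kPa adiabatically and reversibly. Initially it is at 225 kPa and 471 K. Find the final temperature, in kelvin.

Adiabatic: T₂/T₁ = (P₂/P₁)^((γ−1)/γ).
T₂ = 471 × (3760/225)^(0.231) = 902.1 K.

T₂ ≈ 902 K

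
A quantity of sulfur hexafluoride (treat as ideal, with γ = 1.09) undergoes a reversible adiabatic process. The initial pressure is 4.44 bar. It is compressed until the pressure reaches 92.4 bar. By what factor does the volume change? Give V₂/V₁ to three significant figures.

V₂/V₁ ≈ 0.0617

From PV^γ = const, V₂/V₁ = (P₁/P₂)^(1/γ).
V₂/V₁ = (4.44/92.4)^(0.917) = 0.06174.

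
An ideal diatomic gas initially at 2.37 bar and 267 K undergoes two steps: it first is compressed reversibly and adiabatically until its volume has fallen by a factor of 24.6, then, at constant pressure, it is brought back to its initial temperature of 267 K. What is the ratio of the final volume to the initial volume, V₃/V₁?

V₃/V₁ ≈ 0.0113

For a diatomic ideal gas γ = 7/5.
Adiabatic step: V₂/V₁ = 0.04065; T₂ = T₁·24.6^(2/5) = 961.4 K.
Isobaric step: V₃/V₂ = T₃/T₂ = 267/961.4.
V₃/V₁ = (V₂/V₁)(V₃/V₂) = 0.04065 × (267/961.4) = 0.01129.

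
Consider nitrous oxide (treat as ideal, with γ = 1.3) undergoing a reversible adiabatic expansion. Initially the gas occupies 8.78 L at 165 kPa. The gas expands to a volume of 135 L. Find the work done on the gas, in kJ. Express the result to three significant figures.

P₂ = P₁(V₁/V₂)^γ = 165×(8.78/135)^(1.3) = 4.727 kPa.
For a reversible adiabat, W_by_gas = (P₁V₁ − P₂V₂)/(γ−1).
W_by = (165000×0.00878 − 4727×0.135) / (0.3) = 2702 J.
W_on_gas = −W_by = -2702 J.

W ≈ -2.70 kJ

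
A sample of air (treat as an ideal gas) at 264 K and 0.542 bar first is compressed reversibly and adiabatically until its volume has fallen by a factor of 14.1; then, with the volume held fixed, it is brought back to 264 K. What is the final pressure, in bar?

For a diatomic ideal gas γ = 7/5.
Adiabatic step (PV^γ = const): P₂ = 0.542×14.1^(7/5) = 22.02 bar; T₂ = 264×14.1^(2/5) = 760.8 K.
Isochoric: P₃ = P₂(T₃/T₂) = 22.02 × (264/760.8) = 7.642 bar.

P₃ ≈ 7.64 bar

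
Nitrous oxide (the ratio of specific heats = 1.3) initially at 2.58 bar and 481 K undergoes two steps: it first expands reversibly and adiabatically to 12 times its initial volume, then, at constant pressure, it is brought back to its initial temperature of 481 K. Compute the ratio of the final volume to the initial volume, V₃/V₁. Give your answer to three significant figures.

V₃/V₁ ≈ 25.3

Adiabatic step: V₂/V₁ = 12; T₂ = T₁·(1/12)^(0.3) = 228.2 K.
Isobaric step: V₃/V₂ = T₃/T₂ = 481/228.2.
V₃/V₁ = (V₂/V₁)(V₃/V₂) = 12 × (481/228.2) = 25.29.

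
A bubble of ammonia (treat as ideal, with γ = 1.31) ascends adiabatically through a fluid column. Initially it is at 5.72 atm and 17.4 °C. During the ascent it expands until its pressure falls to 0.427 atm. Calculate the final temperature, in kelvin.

T₂ ≈ 157 K

Along an adiabat T P^((1−γ)/γ) is constant, so T₂ = T₁ (P₂/P₁)^((γ−1)/γ).
T₁ = 17.4 °C = 290.5 K.
T₂ = 290.5 × (0.427/5.72)^(0.237) = 157.2 K.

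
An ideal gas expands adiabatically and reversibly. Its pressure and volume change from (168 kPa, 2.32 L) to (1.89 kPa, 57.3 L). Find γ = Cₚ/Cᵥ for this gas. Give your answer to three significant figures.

PV^γ = const ⇒ γ = ln(P₂/P₁) / ln(V₁/V₂).
γ = ln(1.89/168) / ln(2.32/57.3) = 1.399.

γ ≈ 1.40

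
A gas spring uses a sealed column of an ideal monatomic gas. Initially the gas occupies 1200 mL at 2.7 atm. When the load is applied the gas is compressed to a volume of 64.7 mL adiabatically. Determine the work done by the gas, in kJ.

W ≈ -2.96 kJ

γ = 5/3 for a monatomic ideal gas.
P₂ = P₁(V₁/V₂)^γ = 2.7×(1200/64.7)^(5/3) = 350.9 atm.
For a reversible adiabat, W_by_gas = (P₁V₁ − P₂V₂)/(γ−1).
W_by = (273600×0.0012 − 3.555×10^7×6.47×10^-5) / (2/3) = -2958 J.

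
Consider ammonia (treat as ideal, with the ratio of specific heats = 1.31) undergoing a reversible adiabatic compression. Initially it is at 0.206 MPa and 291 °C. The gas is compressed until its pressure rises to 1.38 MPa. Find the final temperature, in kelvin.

T₂ ≈ 885 K

Adiabatic: T₂/T₁ = (P₂/P₁)^((γ−1)/γ).
T₁ = 291 °C = 564.1 K.
T₂ = 564.1 × (1.38/0.206)^(0.237) = 884.8 K.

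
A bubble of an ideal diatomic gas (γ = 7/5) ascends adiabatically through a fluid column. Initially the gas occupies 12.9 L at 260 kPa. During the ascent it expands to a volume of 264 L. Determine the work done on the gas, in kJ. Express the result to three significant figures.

P₂ = P₁(V₁/V₂)^γ = 260×(12.9/264)^(7/5) = 3.798 kPa.
For a reversible adiabat, W_by_gas = (P₁V₁ − P₂V₂)/(γ−1).
W_by = (260000×0.0129 − 3798×0.264) / (2/5) = 5878 J.
W_on_gas = −W_by = -5878 J.

W ≈ -5.88 kJ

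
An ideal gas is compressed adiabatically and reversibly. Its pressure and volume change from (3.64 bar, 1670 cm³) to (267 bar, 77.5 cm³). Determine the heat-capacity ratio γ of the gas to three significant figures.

γ ≈ 1.40

PV^γ = const ⇒ γ = ln(P₂/P₁) / ln(V₁/V₂).
γ = ln(267/3.64) / ln(1670/77.5) = 1.399.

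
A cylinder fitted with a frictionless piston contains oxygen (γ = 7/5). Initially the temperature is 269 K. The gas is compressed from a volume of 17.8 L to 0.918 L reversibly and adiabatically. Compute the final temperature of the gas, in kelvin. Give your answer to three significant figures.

T₂ ≈ 881 K

Adiabatic: T₁V₁^(γ−1) = T₂V₂^(γ−1) ⇒ T₂ = T₁ (V₁/V₂)^(γ−1).
T₂ = 269 × (17.8/0.918)^(2/5) = 880.6 K.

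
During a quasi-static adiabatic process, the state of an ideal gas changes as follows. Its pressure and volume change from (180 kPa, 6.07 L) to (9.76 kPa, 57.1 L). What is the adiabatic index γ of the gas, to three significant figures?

PV^γ = const ⇒ γ = ln(P₂/P₁) / ln(V₁/V₂).
γ = ln(9.76/180) / ln(6.07/57.1) = 1.3.

γ ≈ 1.30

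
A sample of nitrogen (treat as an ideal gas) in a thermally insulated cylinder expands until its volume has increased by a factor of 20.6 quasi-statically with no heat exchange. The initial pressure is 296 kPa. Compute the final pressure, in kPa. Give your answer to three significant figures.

P₂ ≈ 4.28 kPa

Since PV^γ is constant along a reversible adiabat, P₂ = P₁ (V₁/V₂)^γ.
For a diatomic ideal gas γ = 7/5.
P₂ = 296 × (1/20.6)^(7/5) = 4.284 kPa.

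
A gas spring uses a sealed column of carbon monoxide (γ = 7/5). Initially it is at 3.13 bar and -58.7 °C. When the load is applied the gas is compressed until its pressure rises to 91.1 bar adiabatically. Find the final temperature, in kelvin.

T₂ ≈ 562 K

Along an adiabat T P^((1−γ)/γ) is constant, so T₂ = T₁ (P₂/P₁)^((γ−1)/γ).
T₁ = -58.7 °C = 214.4 K.
T₂ = 214.4 × (91.1/3.13)^(2/7) = 561.8 K.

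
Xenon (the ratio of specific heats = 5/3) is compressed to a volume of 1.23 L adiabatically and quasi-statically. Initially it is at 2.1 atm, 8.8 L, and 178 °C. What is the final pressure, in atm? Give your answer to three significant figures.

P₂ ≈ 55.8 atm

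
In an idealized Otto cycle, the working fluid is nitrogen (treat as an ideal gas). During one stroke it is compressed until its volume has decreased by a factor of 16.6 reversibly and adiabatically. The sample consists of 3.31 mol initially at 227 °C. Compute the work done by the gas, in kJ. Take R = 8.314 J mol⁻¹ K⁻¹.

W ≈ -71.4 kJ

For a reversible adiabat TV^(γ−1) is constant, so T₂ = T₁ (V₁/V₂)^(γ−1).
γ = 7/5 for a diatomic ideal gas, so γ−1 = 2/5.
T₁ = 227 °C = 500.1 K.
T₂ = 500.1 × 16.6^(2/5) = 1539 K.
Q = 0, so ΔU = W_on_gas = nCᵥΔT with Cᵥ = R/(γ−1) = 20.79 J/(mol·K).
ΔU = 3.31 × 20.79 × (1539 − 500.1) = 71450 J.
Work done by the gas = −ΔU = -71450 J.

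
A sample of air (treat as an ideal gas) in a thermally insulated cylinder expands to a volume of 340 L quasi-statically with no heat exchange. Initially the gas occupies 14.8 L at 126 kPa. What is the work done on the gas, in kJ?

W ≈ -3.33 kJ

γ = 7/5 for a diatomic ideal gas.
P₂ = P₁(V₁/V₂)^γ = 126×(14.8/340)^(7/5) = 1.566 kPa.
For a reversible adiabat, W_by_gas = (P₁V₁ − P₂V₂)/(γ−1).
W_by = (126000×0.0148 − 1566×0.34) / (2/5) = 3331 J.
W_on_gas = −W_by = -3331 J.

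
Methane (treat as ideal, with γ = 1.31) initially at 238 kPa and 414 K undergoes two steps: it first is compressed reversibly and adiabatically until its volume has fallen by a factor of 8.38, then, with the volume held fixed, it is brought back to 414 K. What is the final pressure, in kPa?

P₃ ≈ 1990 kPa

Adiabatic step (PV^γ = const): P₂ = 238×8.38^(1.31) = 3855 kPa; T₂ = 414×8.38^(0.31) = 800.2 K.
Isochoric: P₃ = P₂(T₃/T₂) = 3855 × (414/800.2) = 1994 kPa.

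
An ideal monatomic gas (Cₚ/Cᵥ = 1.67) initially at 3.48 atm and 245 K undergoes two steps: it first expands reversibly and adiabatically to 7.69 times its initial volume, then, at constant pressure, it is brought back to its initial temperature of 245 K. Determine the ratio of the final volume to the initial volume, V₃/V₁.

Adiabatic step: V₂/V₁ = 7.69; T₂ = T₁·(1/7.69)^(0.67) = 62.46 K.
Isobaric step: V₃/V₂ = T₃/T₂ = 245/62.46.
V₃/V₁ = (V₂/V₁)(V₃/V₂) = 7.69 × (245/62.46) = 30.16.

V₃/V₁ ≈ 30.2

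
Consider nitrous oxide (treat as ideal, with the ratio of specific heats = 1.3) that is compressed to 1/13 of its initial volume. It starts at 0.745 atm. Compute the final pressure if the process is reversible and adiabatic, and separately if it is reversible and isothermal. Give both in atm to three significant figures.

adiabatic: 20.9 atm; isothermal: 9.69 atm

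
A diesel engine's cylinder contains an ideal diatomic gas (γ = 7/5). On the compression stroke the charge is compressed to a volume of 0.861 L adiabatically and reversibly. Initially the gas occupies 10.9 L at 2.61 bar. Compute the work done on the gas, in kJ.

W ≈ 12.5 kJ

P₂ = P₁(V₁/V₂)^γ = 2.61×(10.9/0.861)^(7/5) = 91.21 bar.
For a reversible adiabat, W_by_gas = (P₁V₁ − P₂V₂)/(γ−1).
W_by = (261000×0.0109 − 9.121×10^6×0.000861) / (2/5) = -12520 J.
W_on_gas = −W_by = 12520 J.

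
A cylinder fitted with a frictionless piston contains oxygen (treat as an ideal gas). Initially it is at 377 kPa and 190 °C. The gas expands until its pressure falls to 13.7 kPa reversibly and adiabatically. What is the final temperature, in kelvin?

T₂ ≈ 180 K

Adiabatic: T₂/T₁ = (P₂/P₁)^((γ−1)/γ).
For a diatomic ideal gas γ = 7/5, so (γ−1)/γ = 2/7.
T₁ = 190 °C = 463.1 K.
T₂ = 463.1 × (13.7/377)^(2/7) = 179.6 K.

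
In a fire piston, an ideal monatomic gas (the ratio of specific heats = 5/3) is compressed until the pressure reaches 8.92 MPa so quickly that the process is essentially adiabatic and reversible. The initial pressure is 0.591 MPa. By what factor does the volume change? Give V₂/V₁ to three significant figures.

From PV^γ = const, V₂/V₁ = (P₁/P₂)^(1/γ).
V₂/V₁ = (0.591/8.92)^(3/5) = 0.1962.

V₂/V₁ ≈ 0.196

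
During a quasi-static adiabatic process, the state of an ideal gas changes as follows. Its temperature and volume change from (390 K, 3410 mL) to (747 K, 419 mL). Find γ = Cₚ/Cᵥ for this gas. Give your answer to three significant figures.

γ ≈ 1.31

TV^(γ−1) = const ⇒ γ − 1 = ln(T₂/T₁) / ln(V₁/V₂).
γ = 1 + ln(747/390) / ln(3410/419) = 1.31.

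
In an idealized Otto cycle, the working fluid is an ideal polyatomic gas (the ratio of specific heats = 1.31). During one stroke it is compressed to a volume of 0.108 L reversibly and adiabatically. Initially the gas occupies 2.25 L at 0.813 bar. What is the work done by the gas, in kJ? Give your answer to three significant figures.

P₂ = P₁(V₁/V₂)^γ = 0.813×(2.25/0.108)^(1.31) = 43.42 bar.
For a reversible adiabat, W_by_gas = (P₁V₁ − P₂V₂)/(γ−1).
W_by = (81300×0.00225 − 4.342×10^6×0.000108) / (0.31) = -922.5 J.

W ≈ -0.923 kJ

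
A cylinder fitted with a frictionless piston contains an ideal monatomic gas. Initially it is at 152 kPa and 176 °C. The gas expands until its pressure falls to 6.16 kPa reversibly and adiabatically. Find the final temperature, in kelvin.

Adiabatic: T₂/T₁ = (P₂/P₁)^((γ−1)/γ).
For a monatomic ideal gas γ = 5/3, so (γ−1)/γ = 2/5.
T₁ = 176 °C = 449.1 K.
T₂ = 449.1 × (6.16/152)^(2/5) = 124.6 K.

T₂ ≈ 125 K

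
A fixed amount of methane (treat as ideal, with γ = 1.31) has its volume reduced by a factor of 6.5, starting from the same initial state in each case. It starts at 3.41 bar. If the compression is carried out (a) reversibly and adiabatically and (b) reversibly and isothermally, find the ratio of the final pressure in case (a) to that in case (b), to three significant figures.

P_adiabatic / P_isothermal ≈ 1.79

Isothermal: P_b = P₁(V₁/V₂) = 3.41×6.5.
Adiabatic: P_a = P₁(V₁/V₂)^γ = 3.41×6.5^(1.31).
P_a/P_b = (V₁/V₂)^(γ−1) = 6.5^(0.31) = 1.787.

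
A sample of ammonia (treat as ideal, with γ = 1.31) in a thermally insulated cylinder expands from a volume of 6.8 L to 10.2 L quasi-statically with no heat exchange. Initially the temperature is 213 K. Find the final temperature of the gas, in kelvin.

Adiabatic: T₁V₁^(γ−1) = T₂V₂^(γ−1) ⇒ T₂ = T₁ (V₁/V₂)^(γ−1).
T₂ = 213 × (6.8/10.2)^(0.31) = 187.8 K.

T₂ ≈ 188 K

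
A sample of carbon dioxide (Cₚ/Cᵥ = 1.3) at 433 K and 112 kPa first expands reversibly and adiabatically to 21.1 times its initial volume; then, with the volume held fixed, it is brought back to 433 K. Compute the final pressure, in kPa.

Adiabatic step (PV^γ = const): P₂ = 112×(1/21.1)^(1.3) = 2.126 kPa; T₂ = 433×(1/21.1)^(0.3) = 173.5 K.
Isochoric: P₃ = P₂(T₃/T₂) = 2.126 × (433/173.5) = 5.308 kPa.

P₃ ≈ 5.31 kPa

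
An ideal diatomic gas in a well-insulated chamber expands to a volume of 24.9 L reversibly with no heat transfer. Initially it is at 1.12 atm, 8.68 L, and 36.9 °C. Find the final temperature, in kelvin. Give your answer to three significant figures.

T₂ ≈ 203 K

Adiabatic: T₁V₁^(γ−1) = T₂V₂^(γ−1) ⇒ T₂ = T₁ (V₁/V₂)^(γ−1).
γ = 7/5 for a diatomic ideal gas.
T₁ = 36.9 °C = 310 K.
T₂ = 310 × (8.68/24.9)^(2/5) = 203.4 K.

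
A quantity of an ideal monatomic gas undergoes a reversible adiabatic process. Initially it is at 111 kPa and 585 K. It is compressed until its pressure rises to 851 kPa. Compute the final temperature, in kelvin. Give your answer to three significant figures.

T₂ ≈ 1320 K

Adiabatic: T₂/T₁ = (P₂/P₁)^((γ−1)/γ).
For a monatomic ideal gas γ = 5/3, so (γ−1)/γ = 2/5.
T₂ = 585 × (851/111)^(2/5) = 1321 K.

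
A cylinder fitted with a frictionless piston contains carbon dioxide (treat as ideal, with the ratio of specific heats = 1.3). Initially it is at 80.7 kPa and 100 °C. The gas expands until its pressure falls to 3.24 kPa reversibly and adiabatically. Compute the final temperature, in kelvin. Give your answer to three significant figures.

T₂ ≈ 178 K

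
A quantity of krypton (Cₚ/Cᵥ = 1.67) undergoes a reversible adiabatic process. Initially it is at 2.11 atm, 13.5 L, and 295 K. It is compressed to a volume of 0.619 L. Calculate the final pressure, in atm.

P₂ ≈ 363 atm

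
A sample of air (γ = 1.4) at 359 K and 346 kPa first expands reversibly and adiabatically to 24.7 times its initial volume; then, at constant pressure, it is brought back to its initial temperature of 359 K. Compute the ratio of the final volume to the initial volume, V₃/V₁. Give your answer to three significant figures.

Adiabatic step: V₂/V₁ = 24.7; T₂ = T₁·(1/24.7)^(0.4) = 99.54 K.
Isobaric step: V₃/V₂ = T₃/T₂ = 359/99.54.
V₃/V₁ = (V₂/V₁)(V₃/V₂) = 24.7 × (359/99.54) = 89.08.

V₃/V₁ ≈ 89.1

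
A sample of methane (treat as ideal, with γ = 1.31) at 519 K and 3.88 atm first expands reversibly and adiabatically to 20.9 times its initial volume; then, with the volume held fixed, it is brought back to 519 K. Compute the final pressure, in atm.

P₃ ≈ 0.186 atm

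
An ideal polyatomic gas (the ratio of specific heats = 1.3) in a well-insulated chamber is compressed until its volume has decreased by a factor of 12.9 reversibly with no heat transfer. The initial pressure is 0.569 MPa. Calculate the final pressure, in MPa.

P₂ ≈ 15.8 MPa

Since PV^γ is constant along a reversible adiabat, P₂ = P₁ (V₁/V₂)^γ.
P₂ = 0.569 × 12.9^(1.3) = 15.81 MPa.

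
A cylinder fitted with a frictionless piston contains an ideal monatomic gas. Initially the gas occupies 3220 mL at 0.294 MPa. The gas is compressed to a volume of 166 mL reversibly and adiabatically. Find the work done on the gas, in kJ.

W ≈ 8.83 kJ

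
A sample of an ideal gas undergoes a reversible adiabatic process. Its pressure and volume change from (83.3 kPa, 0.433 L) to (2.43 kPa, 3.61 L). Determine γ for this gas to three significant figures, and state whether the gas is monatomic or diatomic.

PV^γ = const ⇒ γ = ln(P₂/P₁) / ln(V₁/V₂).
γ = ln(2.43/83.3) / ln(0.433/3.61) = 1.667.
γ ≈ 1.67 is close to 5/3, so the gas is monatomic.

γ ≈ 1.67; monatomic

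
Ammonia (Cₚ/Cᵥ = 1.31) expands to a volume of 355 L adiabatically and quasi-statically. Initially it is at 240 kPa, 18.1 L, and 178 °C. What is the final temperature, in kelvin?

Adiabatic: T₁V₁^(γ−1) = T₂V₂^(γ−1) ⇒ T₂ = T₁ (V₁/V₂)^(γ−1).
T₁ = 178 °C = 451.1 K.
T₂ = 451.1 × (18.1/355)^(0.31) = 179.3 K.

T₂ ≈ 179 K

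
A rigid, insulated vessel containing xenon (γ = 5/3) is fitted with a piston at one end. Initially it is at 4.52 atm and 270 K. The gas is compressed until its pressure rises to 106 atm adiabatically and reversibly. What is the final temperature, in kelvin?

Adiabatic: T₂/T₁ = (P₂/P₁)^((γ−1)/γ).
T₂ = 270 × (106/4.52)^(2/5) = 953.7 K.

T₂ ≈ 954 K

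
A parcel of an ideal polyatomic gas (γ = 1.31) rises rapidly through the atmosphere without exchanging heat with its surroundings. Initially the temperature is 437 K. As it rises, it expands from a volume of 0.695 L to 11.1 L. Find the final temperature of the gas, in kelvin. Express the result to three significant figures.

T₂ ≈ 185 K

For a reversible adiabat TV^(γ−1) is constant, so T₂ = T₁ (V₁/V₂)^(γ−1).
T₂ = 437 × (0.695/11.1)^(0.31) = 185.1 K.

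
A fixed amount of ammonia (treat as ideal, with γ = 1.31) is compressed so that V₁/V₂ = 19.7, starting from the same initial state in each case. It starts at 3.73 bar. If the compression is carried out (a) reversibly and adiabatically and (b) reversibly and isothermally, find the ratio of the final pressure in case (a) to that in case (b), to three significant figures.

P_adiabatic / P_isothermal ≈ 2.52

Isothermal: P_b = P₁(V₁/V₂) = 3.73×19.7.
Adiabatic: P_a = P₁(V₁/V₂)^γ = 3.73×19.7^(1.31).
P_a/P_b = (V₁/V₂)^(γ−1) = 19.7^(0.31) = 2.519.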